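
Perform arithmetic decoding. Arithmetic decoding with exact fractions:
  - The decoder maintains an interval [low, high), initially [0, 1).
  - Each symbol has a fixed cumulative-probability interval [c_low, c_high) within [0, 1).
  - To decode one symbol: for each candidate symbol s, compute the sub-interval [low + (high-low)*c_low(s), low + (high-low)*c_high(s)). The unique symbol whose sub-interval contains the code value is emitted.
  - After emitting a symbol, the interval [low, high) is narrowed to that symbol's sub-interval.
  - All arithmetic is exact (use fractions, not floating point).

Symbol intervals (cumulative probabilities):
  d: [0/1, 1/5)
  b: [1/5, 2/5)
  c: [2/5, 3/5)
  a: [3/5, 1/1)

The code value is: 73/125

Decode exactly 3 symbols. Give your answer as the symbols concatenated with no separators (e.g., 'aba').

Answer: caa

Derivation:
Step 1: interval [0/1, 1/1), width = 1/1 - 0/1 = 1/1
  'd': [0/1 + 1/1*0/1, 0/1 + 1/1*1/5) = [0/1, 1/5)
  'b': [0/1 + 1/1*1/5, 0/1 + 1/1*2/5) = [1/5, 2/5)
  'c': [0/1 + 1/1*2/5, 0/1 + 1/1*3/5) = [2/5, 3/5) <- contains code 73/125
  'a': [0/1 + 1/1*3/5, 0/1 + 1/1*1/1) = [3/5, 1/1)
  emit 'c', narrow to [2/5, 3/5)
Step 2: interval [2/5, 3/5), width = 3/5 - 2/5 = 1/5
  'd': [2/5 + 1/5*0/1, 2/5 + 1/5*1/5) = [2/5, 11/25)
  'b': [2/5 + 1/5*1/5, 2/5 + 1/5*2/5) = [11/25, 12/25)
  'c': [2/5 + 1/5*2/5, 2/5 + 1/5*3/5) = [12/25, 13/25)
  'a': [2/5 + 1/5*3/5, 2/5 + 1/5*1/1) = [13/25, 3/5) <- contains code 73/125
  emit 'a', narrow to [13/25, 3/5)
Step 3: interval [13/25, 3/5), width = 3/5 - 13/25 = 2/25
  'd': [13/25 + 2/25*0/1, 13/25 + 2/25*1/5) = [13/25, 67/125)
  'b': [13/25 + 2/25*1/5, 13/25 + 2/25*2/5) = [67/125, 69/125)
  'c': [13/25 + 2/25*2/5, 13/25 + 2/25*3/5) = [69/125, 71/125)
  'a': [13/25 + 2/25*3/5, 13/25 + 2/25*1/1) = [71/125, 3/5) <- contains code 73/125
  emit 'a', narrow to [71/125, 3/5)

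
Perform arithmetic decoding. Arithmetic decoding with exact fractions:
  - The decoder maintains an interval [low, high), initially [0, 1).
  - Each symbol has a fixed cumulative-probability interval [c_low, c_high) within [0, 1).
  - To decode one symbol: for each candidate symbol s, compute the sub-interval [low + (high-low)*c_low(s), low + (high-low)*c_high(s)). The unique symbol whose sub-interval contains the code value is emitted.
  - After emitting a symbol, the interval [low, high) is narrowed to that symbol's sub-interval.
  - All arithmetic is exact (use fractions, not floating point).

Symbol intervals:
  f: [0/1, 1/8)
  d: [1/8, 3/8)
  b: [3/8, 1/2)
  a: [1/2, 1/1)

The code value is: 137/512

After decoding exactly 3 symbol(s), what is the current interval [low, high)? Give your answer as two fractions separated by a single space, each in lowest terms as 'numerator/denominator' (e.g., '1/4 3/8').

Step 1: interval [0/1, 1/1), width = 1/1 - 0/1 = 1/1
  'f': [0/1 + 1/1*0/1, 0/1 + 1/1*1/8) = [0/1, 1/8)
  'd': [0/1 + 1/1*1/8, 0/1 + 1/1*3/8) = [1/8, 3/8) <- contains code 137/512
  'b': [0/1 + 1/1*3/8, 0/1 + 1/1*1/2) = [3/8, 1/2)
  'a': [0/1 + 1/1*1/2, 0/1 + 1/1*1/1) = [1/2, 1/1)
  emit 'd', narrow to [1/8, 3/8)
Step 2: interval [1/8, 3/8), width = 3/8 - 1/8 = 1/4
  'f': [1/8 + 1/4*0/1, 1/8 + 1/4*1/8) = [1/8, 5/32)
  'd': [1/8 + 1/4*1/8, 1/8 + 1/4*3/8) = [5/32, 7/32)
  'b': [1/8 + 1/4*3/8, 1/8 + 1/4*1/2) = [7/32, 1/4)
  'a': [1/8 + 1/4*1/2, 1/8 + 1/4*1/1) = [1/4, 3/8) <- contains code 137/512
  emit 'a', narrow to [1/4, 3/8)
Step 3: interval [1/4, 3/8), width = 3/8 - 1/4 = 1/8
  'f': [1/4 + 1/8*0/1, 1/4 + 1/8*1/8) = [1/4, 17/64)
  'd': [1/4 + 1/8*1/8, 1/4 + 1/8*3/8) = [17/64, 19/64) <- contains code 137/512
  'b': [1/4 + 1/8*3/8, 1/4 + 1/8*1/2) = [19/64, 5/16)
  'a': [1/4 + 1/8*1/2, 1/4 + 1/8*1/1) = [5/16, 3/8)
  emit 'd', narrow to [17/64, 19/64)

Answer: 17/64 19/64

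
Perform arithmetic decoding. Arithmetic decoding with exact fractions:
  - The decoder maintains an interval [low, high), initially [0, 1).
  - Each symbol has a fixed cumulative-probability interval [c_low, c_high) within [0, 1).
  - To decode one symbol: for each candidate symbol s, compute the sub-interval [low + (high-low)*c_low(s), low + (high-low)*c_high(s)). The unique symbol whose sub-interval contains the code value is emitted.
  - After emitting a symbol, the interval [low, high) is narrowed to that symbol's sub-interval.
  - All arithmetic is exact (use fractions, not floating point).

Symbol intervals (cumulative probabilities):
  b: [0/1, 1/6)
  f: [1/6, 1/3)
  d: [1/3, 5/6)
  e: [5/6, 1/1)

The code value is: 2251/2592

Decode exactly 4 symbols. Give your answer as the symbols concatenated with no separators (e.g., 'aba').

Answer: effd

Derivation:
Step 1: interval [0/1, 1/1), width = 1/1 - 0/1 = 1/1
  'b': [0/1 + 1/1*0/1, 0/1 + 1/1*1/6) = [0/1, 1/6)
  'f': [0/1 + 1/1*1/6, 0/1 + 1/1*1/3) = [1/6, 1/3)
  'd': [0/1 + 1/1*1/3, 0/1 + 1/1*5/6) = [1/3, 5/6)
  'e': [0/1 + 1/1*5/6, 0/1 + 1/1*1/1) = [5/6, 1/1) <- contains code 2251/2592
  emit 'e', narrow to [5/6, 1/1)
Step 2: interval [5/6, 1/1), width = 1/1 - 5/6 = 1/6
  'b': [5/6 + 1/6*0/1, 5/6 + 1/6*1/6) = [5/6, 31/36)
  'f': [5/6 + 1/6*1/6, 5/6 + 1/6*1/3) = [31/36, 8/9) <- contains code 2251/2592
  'd': [5/6 + 1/6*1/3, 5/6 + 1/6*5/6) = [8/9, 35/36)
  'e': [5/6 + 1/6*5/6, 5/6 + 1/6*1/1) = [35/36, 1/1)
  emit 'f', narrow to [31/36, 8/9)
Step 3: interval [31/36, 8/9), width = 8/9 - 31/36 = 1/36
  'b': [31/36 + 1/36*0/1, 31/36 + 1/36*1/6) = [31/36, 187/216)
  'f': [31/36 + 1/36*1/6, 31/36 + 1/36*1/3) = [187/216, 47/54) <- contains code 2251/2592
  'd': [31/36 + 1/36*1/3, 31/36 + 1/36*5/6) = [47/54, 191/216)
  'e': [31/36 + 1/36*5/6, 31/36 + 1/36*1/1) = [191/216, 8/9)
  emit 'f', narrow to [187/216, 47/54)
Step 4: interval [187/216, 47/54), width = 47/54 - 187/216 = 1/216
  'b': [187/216 + 1/216*0/1, 187/216 + 1/216*1/6) = [187/216, 1123/1296)
  'f': [187/216 + 1/216*1/6, 187/216 + 1/216*1/3) = [1123/1296, 281/324)
  'd': [187/216 + 1/216*1/3, 187/216 + 1/216*5/6) = [281/324, 1127/1296) <- contains code 2251/2592
  'e': [187/216 + 1/216*5/6, 187/216 + 1/216*1/1) = [1127/1296, 47/54)
  emit 'd', narrow to [281/324, 1127/1296)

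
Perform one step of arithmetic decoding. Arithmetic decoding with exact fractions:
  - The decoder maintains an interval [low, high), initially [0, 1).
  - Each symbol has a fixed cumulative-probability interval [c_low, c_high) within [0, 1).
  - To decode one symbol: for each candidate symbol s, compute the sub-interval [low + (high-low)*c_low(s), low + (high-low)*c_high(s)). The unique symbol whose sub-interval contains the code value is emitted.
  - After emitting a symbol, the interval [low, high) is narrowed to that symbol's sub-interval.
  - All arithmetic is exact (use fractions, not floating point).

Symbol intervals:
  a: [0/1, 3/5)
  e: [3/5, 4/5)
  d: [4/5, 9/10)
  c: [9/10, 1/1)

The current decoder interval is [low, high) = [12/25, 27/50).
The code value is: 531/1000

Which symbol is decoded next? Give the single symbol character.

Answer: d

Derivation:
Interval width = high − low = 27/50 − 12/25 = 3/50
Scaled code = (code − low) / width = (531/1000 − 12/25) / 3/50 = 17/20
  a: [0/1, 3/5) 
  e: [3/5, 4/5) 
  d: [4/5, 9/10) ← scaled code falls here ✓
  c: [9/10, 1/1) 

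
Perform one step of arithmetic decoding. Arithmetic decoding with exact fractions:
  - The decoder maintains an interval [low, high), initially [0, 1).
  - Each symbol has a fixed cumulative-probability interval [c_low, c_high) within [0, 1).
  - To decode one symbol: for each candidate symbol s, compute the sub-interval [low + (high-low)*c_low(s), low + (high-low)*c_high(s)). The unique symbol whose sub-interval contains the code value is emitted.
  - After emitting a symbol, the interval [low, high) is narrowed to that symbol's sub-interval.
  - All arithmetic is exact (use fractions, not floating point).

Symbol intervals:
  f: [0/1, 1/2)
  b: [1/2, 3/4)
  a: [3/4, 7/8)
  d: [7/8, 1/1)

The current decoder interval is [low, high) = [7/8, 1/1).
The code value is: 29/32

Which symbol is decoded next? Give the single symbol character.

Answer: f

Derivation:
Interval width = high − low = 1/1 − 7/8 = 1/8
Scaled code = (code − low) / width = (29/32 − 7/8) / 1/8 = 1/4
  f: [0/1, 1/2) ← scaled code falls here ✓
  b: [1/2, 3/4) 
  a: [3/4, 7/8) 
  d: [7/8, 1/1) 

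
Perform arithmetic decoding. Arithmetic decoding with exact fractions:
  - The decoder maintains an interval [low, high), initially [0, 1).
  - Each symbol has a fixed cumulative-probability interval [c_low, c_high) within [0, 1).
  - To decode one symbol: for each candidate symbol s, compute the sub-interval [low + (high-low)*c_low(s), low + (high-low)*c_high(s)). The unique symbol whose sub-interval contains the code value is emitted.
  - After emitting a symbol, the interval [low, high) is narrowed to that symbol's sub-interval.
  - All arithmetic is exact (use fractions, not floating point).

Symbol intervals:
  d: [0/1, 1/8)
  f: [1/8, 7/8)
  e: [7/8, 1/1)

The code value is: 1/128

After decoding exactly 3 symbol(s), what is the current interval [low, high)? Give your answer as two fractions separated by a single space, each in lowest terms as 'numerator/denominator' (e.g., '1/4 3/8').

Answer: 1/512 7/512

Derivation:
Step 1: interval [0/1, 1/1), width = 1/1 - 0/1 = 1/1
  'd': [0/1 + 1/1*0/1, 0/1 + 1/1*1/8) = [0/1, 1/8) <- contains code 1/128
  'f': [0/1 + 1/1*1/8, 0/1 + 1/1*7/8) = [1/8, 7/8)
  'e': [0/1 + 1/1*7/8, 0/1 + 1/1*1/1) = [7/8, 1/1)
  emit 'd', narrow to [0/1, 1/8)
Step 2: interval [0/1, 1/8), width = 1/8 - 0/1 = 1/8
  'd': [0/1 + 1/8*0/1, 0/1 + 1/8*1/8) = [0/1, 1/64) <- contains code 1/128
  'f': [0/1 + 1/8*1/8, 0/1 + 1/8*7/8) = [1/64, 7/64)
  'e': [0/1 + 1/8*7/8, 0/1 + 1/8*1/1) = [7/64, 1/8)
  emit 'd', narrow to [0/1, 1/64)
Step 3: interval [0/1, 1/64), width = 1/64 - 0/1 = 1/64
  'd': [0/1 + 1/64*0/1, 0/1 + 1/64*1/8) = [0/1, 1/512)
  'f': [0/1 + 1/64*1/8, 0/1 + 1/64*7/8) = [1/512, 7/512) <- contains code 1/128
  'e': [0/1 + 1/64*7/8, 0/1 + 1/64*1/1) = [7/512, 1/64)
  emit 'f', narrow to [1/512, 7/512)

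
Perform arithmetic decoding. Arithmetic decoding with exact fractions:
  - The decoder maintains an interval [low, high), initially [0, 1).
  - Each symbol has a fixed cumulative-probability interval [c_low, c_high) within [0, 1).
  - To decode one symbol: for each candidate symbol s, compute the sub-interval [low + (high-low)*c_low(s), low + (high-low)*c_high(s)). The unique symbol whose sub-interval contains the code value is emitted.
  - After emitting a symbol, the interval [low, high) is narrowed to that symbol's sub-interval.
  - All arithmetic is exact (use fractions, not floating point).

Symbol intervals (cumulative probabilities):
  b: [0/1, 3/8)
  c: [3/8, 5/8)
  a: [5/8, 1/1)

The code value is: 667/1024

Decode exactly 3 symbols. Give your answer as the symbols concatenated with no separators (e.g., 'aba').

Answer: abb

Derivation:
Step 1: interval [0/1, 1/1), width = 1/1 - 0/1 = 1/1
  'b': [0/1 + 1/1*0/1, 0/1 + 1/1*3/8) = [0/1, 3/8)
  'c': [0/1 + 1/1*3/8, 0/1 + 1/1*5/8) = [3/8, 5/8)
  'a': [0/1 + 1/1*5/8, 0/1 + 1/1*1/1) = [5/8, 1/1) <- contains code 667/1024
  emit 'a', narrow to [5/8, 1/1)
Step 2: interval [5/8, 1/1), width = 1/1 - 5/8 = 3/8
  'b': [5/8 + 3/8*0/1, 5/8 + 3/8*3/8) = [5/8, 49/64) <- contains code 667/1024
  'c': [5/8 + 3/8*3/8, 5/8 + 3/8*5/8) = [49/64, 55/64)
  'a': [5/8 + 3/8*5/8, 5/8 + 3/8*1/1) = [55/64, 1/1)
  emit 'b', narrow to [5/8, 49/64)
Step 3: interval [5/8, 49/64), width = 49/64 - 5/8 = 9/64
  'b': [5/8 + 9/64*0/1, 5/8 + 9/64*3/8) = [5/8, 347/512) <- contains code 667/1024
  'c': [5/8 + 9/64*3/8, 5/8 + 9/64*5/8) = [347/512, 365/512)
  'a': [5/8 + 9/64*5/8, 5/8 + 9/64*1/1) = [365/512, 49/64)
  emit 'b', narrow to [5/8, 347/512)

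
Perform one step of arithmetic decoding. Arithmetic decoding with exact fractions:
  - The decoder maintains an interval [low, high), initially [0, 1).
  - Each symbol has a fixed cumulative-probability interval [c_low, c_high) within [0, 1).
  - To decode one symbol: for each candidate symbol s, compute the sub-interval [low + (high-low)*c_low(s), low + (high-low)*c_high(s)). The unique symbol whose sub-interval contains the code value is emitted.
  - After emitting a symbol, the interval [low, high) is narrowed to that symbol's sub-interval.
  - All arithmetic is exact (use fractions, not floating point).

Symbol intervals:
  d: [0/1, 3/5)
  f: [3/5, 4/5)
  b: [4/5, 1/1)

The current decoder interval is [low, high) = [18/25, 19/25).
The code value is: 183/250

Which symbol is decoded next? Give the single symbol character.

Interval width = high − low = 19/25 − 18/25 = 1/25
Scaled code = (code − low) / width = (183/250 − 18/25) / 1/25 = 3/10
  d: [0/1, 3/5) ← scaled code falls here ✓
  f: [3/5, 4/5) 
  b: [4/5, 1/1) 

Answer: d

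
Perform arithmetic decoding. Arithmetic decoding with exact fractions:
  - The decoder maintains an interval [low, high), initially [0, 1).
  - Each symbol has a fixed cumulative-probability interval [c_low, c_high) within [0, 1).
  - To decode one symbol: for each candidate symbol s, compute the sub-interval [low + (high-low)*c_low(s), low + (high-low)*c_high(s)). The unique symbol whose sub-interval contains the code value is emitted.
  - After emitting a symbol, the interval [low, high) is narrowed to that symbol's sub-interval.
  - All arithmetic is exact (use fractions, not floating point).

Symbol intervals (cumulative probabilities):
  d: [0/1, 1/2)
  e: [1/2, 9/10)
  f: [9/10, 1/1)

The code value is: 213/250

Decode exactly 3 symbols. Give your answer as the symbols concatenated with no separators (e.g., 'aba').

Answer: eef

Derivation:
Step 1: interval [0/1, 1/1), width = 1/1 - 0/1 = 1/1
  'd': [0/1 + 1/1*0/1, 0/1 + 1/1*1/2) = [0/1, 1/2)
  'e': [0/1 + 1/1*1/2, 0/1 + 1/1*9/10) = [1/2, 9/10) <- contains code 213/250
  'f': [0/1 + 1/1*9/10, 0/1 + 1/1*1/1) = [9/10, 1/1)
  emit 'e', narrow to [1/2, 9/10)
Step 2: interval [1/2, 9/10), width = 9/10 - 1/2 = 2/5
  'd': [1/2 + 2/5*0/1, 1/2 + 2/5*1/2) = [1/2, 7/10)
  'e': [1/2 + 2/5*1/2, 1/2 + 2/5*9/10) = [7/10, 43/50) <- contains code 213/250
  'f': [1/2 + 2/5*9/10, 1/2 + 2/5*1/1) = [43/50, 9/10)
  emit 'e', narrow to [7/10, 43/50)
Step 3: interval [7/10, 43/50), width = 43/50 - 7/10 = 4/25
  'd': [7/10 + 4/25*0/1, 7/10 + 4/25*1/2) = [7/10, 39/50)
  'e': [7/10 + 4/25*1/2, 7/10 + 4/25*9/10) = [39/50, 211/250)
  'f': [7/10 + 4/25*9/10, 7/10 + 4/25*1/1) = [211/250, 43/50) <- contains code 213/250
  emit 'f', narrow to [211/250, 43/50)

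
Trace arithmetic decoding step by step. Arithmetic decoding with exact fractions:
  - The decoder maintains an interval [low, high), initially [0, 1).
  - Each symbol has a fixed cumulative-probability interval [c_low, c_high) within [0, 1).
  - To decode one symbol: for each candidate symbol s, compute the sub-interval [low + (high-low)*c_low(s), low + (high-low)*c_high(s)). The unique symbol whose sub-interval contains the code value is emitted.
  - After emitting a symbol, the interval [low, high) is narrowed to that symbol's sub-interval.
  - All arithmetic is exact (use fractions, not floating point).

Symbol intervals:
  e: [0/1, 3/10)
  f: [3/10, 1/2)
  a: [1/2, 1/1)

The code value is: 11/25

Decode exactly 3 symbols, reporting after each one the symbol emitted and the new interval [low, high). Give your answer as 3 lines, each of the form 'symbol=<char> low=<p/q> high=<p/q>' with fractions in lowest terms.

Step 1: interval [0/1, 1/1), width = 1/1 - 0/1 = 1/1
  'e': [0/1 + 1/1*0/1, 0/1 + 1/1*3/10) = [0/1, 3/10)
  'f': [0/1 + 1/1*3/10, 0/1 + 1/1*1/2) = [3/10, 1/2) <- contains code 11/25
  'a': [0/1 + 1/1*1/2, 0/1 + 1/1*1/1) = [1/2, 1/1)
  emit 'f', narrow to [3/10, 1/2)
Step 2: interval [3/10, 1/2), width = 1/2 - 3/10 = 1/5
  'e': [3/10 + 1/5*0/1, 3/10 + 1/5*3/10) = [3/10, 9/25)
  'f': [3/10 + 1/5*3/10, 3/10 + 1/5*1/2) = [9/25, 2/5)
  'a': [3/10 + 1/5*1/2, 3/10 + 1/5*1/1) = [2/5, 1/2) <- contains code 11/25
  emit 'a', narrow to [2/5, 1/2)
Step 3: interval [2/5, 1/2), width = 1/2 - 2/5 = 1/10
  'e': [2/5 + 1/10*0/1, 2/5 + 1/10*3/10) = [2/5, 43/100)
  'f': [2/5 + 1/10*3/10, 2/5 + 1/10*1/2) = [43/100, 9/20) <- contains code 11/25
  'a': [2/5 + 1/10*1/2, 2/5 + 1/10*1/1) = [9/20, 1/2)
  emit 'f', narrow to [43/100, 9/20)

Answer: symbol=f low=3/10 high=1/2
symbol=a low=2/5 high=1/2
symbol=f low=43/100 high=9/20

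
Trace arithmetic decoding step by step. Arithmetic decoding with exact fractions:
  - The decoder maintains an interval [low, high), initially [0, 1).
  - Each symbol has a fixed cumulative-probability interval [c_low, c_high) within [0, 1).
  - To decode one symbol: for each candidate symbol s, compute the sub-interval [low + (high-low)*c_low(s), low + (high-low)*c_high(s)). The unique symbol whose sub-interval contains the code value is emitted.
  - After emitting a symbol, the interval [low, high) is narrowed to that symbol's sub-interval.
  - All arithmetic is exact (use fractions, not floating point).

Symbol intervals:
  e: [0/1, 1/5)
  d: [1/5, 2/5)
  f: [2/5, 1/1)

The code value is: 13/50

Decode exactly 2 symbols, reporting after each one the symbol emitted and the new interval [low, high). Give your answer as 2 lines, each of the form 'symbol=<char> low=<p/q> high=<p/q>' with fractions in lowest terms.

Step 1: interval [0/1, 1/1), width = 1/1 - 0/1 = 1/1
  'e': [0/1 + 1/1*0/1, 0/1 + 1/1*1/5) = [0/1, 1/5)
  'd': [0/1 + 1/1*1/5, 0/1 + 1/1*2/5) = [1/5, 2/5) <- contains code 13/50
  'f': [0/1 + 1/1*2/5, 0/1 + 1/1*1/1) = [2/5, 1/1)
  emit 'd', narrow to [1/5, 2/5)
Step 2: interval [1/5, 2/5), width = 2/5 - 1/5 = 1/5
  'e': [1/5 + 1/5*0/1, 1/5 + 1/5*1/5) = [1/5, 6/25)
  'd': [1/5 + 1/5*1/5, 1/5 + 1/5*2/5) = [6/25, 7/25) <- contains code 13/50
  'f': [1/5 + 1/5*2/5, 1/5 + 1/5*1/1) = [7/25, 2/5)
  emit 'd', narrow to [6/25, 7/25)

Answer: symbol=d low=1/5 high=2/5
symbol=d low=6/25 high=7/25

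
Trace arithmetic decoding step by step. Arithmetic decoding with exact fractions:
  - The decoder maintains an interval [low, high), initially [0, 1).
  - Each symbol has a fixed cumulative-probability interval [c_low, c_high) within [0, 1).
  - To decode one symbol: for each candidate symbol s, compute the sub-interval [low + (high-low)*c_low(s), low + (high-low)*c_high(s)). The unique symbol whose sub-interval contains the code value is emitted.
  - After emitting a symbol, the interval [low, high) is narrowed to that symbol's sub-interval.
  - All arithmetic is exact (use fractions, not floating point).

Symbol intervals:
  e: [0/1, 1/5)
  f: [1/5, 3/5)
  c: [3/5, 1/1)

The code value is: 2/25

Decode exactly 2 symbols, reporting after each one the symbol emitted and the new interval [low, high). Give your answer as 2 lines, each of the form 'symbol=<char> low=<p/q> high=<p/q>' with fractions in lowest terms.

Answer: symbol=e low=0/1 high=1/5
symbol=f low=1/25 high=3/25

Derivation:
Step 1: interval [0/1, 1/1), width = 1/1 - 0/1 = 1/1
  'e': [0/1 + 1/1*0/1, 0/1 + 1/1*1/5) = [0/1, 1/5) <- contains code 2/25
  'f': [0/1 + 1/1*1/5, 0/1 + 1/1*3/5) = [1/5, 3/5)
  'c': [0/1 + 1/1*3/5, 0/1 + 1/1*1/1) = [3/5, 1/1)
  emit 'e', narrow to [0/1, 1/5)
Step 2: interval [0/1, 1/5), width = 1/5 - 0/1 = 1/5
  'e': [0/1 + 1/5*0/1, 0/1 + 1/5*1/5) = [0/1, 1/25)
  'f': [0/1 + 1/5*1/5, 0/1 + 1/5*3/5) = [1/25, 3/25) <- contains code 2/25
  'c': [0/1 + 1/5*3/5, 0/1 + 1/5*1/1) = [3/25, 1/5)
  emit 'f', narrow to [1/25, 3/25)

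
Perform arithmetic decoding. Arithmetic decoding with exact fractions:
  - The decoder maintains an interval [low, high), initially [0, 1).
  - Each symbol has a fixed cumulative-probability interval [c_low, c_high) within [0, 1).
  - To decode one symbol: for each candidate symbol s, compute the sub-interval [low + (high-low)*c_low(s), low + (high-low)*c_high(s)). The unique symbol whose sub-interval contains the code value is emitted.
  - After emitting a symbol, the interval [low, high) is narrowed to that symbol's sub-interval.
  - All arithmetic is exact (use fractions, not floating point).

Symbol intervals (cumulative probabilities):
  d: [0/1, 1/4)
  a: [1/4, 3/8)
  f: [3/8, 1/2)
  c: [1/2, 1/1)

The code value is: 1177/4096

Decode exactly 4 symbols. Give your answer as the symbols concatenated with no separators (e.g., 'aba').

Answer: aafd

Derivation:
Step 1: interval [0/1, 1/1), width = 1/1 - 0/1 = 1/1
  'd': [0/1 + 1/1*0/1, 0/1 + 1/1*1/4) = [0/1, 1/4)
  'a': [0/1 + 1/1*1/4, 0/1 + 1/1*3/8) = [1/4, 3/8) <- contains code 1177/4096
  'f': [0/1 + 1/1*3/8, 0/1 + 1/1*1/2) = [3/8, 1/2)
  'c': [0/1 + 1/1*1/2, 0/1 + 1/1*1/1) = [1/2, 1/1)
  emit 'a', narrow to [1/4, 3/8)
Step 2: interval [1/4, 3/8), width = 3/8 - 1/4 = 1/8
  'd': [1/4 + 1/8*0/1, 1/4 + 1/8*1/4) = [1/4, 9/32)
  'a': [1/4 + 1/8*1/4, 1/4 + 1/8*3/8) = [9/32, 19/64) <- contains code 1177/4096
  'f': [1/4 + 1/8*3/8, 1/4 + 1/8*1/2) = [19/64, 5/16)
  'c': [1/4 + 1/8*1/2, 1/4 + 1/8*1/1) = [5/16, 3/8)
  emit 'a', narrow to [9/32, 19/64)
Step 3: interval [9/32, 19/64), width = 19/64 - 9/32 = 1/64
  'd': [9/32 + 1/64*0/1, 9/32 + 1/64*1/4) = [9/32, 73/256)
  'a': [9/32 + 1/64*1/4, 9/32 + 1/64*3/8) = [73/256, 147/512)
  'f': [9/32 + 1/64*3/8, 9/32 + 1/64*1/2) = [147/512, 37/128) <- contains code 1177/4096
  'c': [9/32 + 1/64*1/2, 9/32 + 1/64*1/1) = [37/128, 19/64)
  emit 'f', narrow to [147/512, 37/128)
Step 4: interval [147/512, 37/128), width = 37/128 - 147/512 = 1/512
  'd': [147/512 + 1/512*0/1, 147/512 + 1/512*1/4) = [147/512, 589/2048) <- contains code 1177/4096
  'a': [147/512 + 1/512*1/4, 147/512 + 1/512*3/8) = [589/2048, 1179/4096)
  'f': [147/512 + 1/512*3/8, 147/512 + 1/512*1/2) = [1179/4096, 295/1024)
  'c': [147/512 + 1/512*1/2, 147/512 + 1/512*1/1) = [295/1024, 37/128)
  emit 'd', narrow to [147/512, 589/2048)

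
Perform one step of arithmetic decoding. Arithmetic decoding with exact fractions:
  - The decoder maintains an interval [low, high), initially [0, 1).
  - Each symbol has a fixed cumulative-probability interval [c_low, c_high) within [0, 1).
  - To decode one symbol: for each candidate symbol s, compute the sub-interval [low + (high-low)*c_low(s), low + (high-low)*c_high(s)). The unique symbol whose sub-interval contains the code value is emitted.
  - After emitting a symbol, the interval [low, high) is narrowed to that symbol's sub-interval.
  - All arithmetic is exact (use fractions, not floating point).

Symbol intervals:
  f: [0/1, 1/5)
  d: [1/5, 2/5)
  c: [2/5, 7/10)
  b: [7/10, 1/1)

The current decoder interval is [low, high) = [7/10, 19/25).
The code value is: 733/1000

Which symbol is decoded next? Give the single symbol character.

Answer: c

Derivation:
Interval width = high − low = 19/25 − 7/10 = 3/50
Scaled code = (code − low) / width = (733/1000 − 7/10) / 3/50 = 11/20
  f: [0/1, 1/5) 
  d: [1/5, 2/5) 
  c: [2/5, 7/10) ← scaled code falls here ✓
  b: [7/10, 1/1) 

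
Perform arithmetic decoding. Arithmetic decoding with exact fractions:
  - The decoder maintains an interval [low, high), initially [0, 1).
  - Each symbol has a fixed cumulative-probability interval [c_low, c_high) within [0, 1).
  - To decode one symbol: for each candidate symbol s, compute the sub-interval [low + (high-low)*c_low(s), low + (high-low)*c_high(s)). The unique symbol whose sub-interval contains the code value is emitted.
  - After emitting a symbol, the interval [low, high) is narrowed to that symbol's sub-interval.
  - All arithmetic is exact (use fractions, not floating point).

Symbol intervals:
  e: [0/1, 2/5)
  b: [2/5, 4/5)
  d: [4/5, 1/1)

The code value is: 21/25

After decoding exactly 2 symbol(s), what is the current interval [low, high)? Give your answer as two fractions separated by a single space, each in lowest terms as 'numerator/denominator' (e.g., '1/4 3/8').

Answer: 4/5 22/25

Derivation:
Step 1: interval [0/1, 1/1), width = 1/1 - 0/1 = 1/1
  'e': [0/1 + 1/1*0/1, 0/1 + 1/1*2/5) = [0/1, 2/5)
  'b': [0/1 + 1/1*2/5, 0/1 + 1/1*4/5) = [2/5, 4/5)
  'd': [0/1 + 1/1*4/5, 0/1 + 1/1*1/1) = [4/5, 1/1) <- contains code 21/25
  emit 'd', narrow to [4/5, 1/1)
Step 2: interval [4/5, 1/1), width = 1/1 - 4/5 = 1/5
  'e': [4/5 + 1/5*0/1, 4/5 + 1/5*2/5) = [4/5, 22/25) <- contains code 21/25
  'b': [4/5 + 1/5*2/5, 4/5 + 1/5*4/5) = [22/25, 24/25)
  'd': [4/5 + 1/5*4/5, 4/5 + 1/5*1/1) = [24/25, 1/1)
  emit 'e', narrow to [4/5, 22/25)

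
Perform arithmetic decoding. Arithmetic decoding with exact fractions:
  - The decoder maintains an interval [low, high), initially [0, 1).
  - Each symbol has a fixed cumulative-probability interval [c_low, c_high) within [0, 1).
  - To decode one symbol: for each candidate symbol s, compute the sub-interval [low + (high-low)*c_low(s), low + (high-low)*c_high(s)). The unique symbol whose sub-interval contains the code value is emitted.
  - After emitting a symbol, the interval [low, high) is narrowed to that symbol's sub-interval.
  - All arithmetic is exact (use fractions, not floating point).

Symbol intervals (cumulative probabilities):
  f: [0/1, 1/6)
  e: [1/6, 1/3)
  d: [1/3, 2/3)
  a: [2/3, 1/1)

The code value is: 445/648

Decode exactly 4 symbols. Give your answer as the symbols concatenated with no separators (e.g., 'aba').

Step 1: interval [0/1, 1/1), width = 1/1 - 0/1 = 1/1
  'f': [0/1 + 1/1*0/1, 0/1 + 1/1*1/6) = [0/1, 1/6)
  'e': [0/1 + 1/1*1/6, 0/1 + 1/1*1/3) = [1/6, 1/3)
  'd': [0/1 + 1/1*1/3, 0/1 + 1/1*2/3) = [1/3, 2/3)
  'a': [0/1 + 1/1*2/3, 0/1 + 1/1*1/1) = [2/3, 1/1) <- contains code 445/648
  emit 'a', narrow to [2/3, 1/1)
Step 2: interval [2/3, 1/1), width = 1/1 - 2/3 = 1/3
  'f': [2/3 + 1/3*0/1, 2/3 + 1/3*1/6) = [2/3, 13/18) <- contains code 445/648
  'e': [2/3 + 1/3*1/6, 2/3 + 1/3*1/3) = [13/18, 7/9)
  'd': [2/3 + 1/3*1/3, 2/3 + 1/3*2/3) = [7/9, 8/9)
  'a': [2/3 + 1/3*2/3, 2/3 + 1/3*1/1) = [8/9, 1/1)
  emit 'f', narrow to [2/3, 13/18)
Step 3: interval [2/3, 13/18), width = 13/18 - 2/3 = 1/18
  'f': [2/3 + 1/18*0/1, 2/3 + 1/18*1/6) = [2/3, 73/108)
  'e': [2/3 + 1/18*1/6, 2/3 + 1/18*1/3) = [73/108, 37/54)
  'd': [2/3 + 1/18*1/3, 2/3 + 1/18*2/3) = [37/54, 19/27) <- contains code 445/648
  'a': [2/3 + 1/18*2/3, 2/3 + 1/18*1/1) = [19/27, 13/18)
  emit 'd', narrow to [37/54, 19/27)
Step 4: interval [37/54, 19/27), width = 19/27 - 37/54 = 1/54
  'f': [37/54 + 1/54*0/1, 37/54 + 1/54*1/6) = [37/54, 223/324) <- contains code 445/648
  'e': [37/54 + 1/54*1/6, 37/54 + 1/54*1/3) = [223/324, 56/81)
  'd': [37/54 + 1/54*1/3, 37/54 + 1/54*2/3) = [56/81, 113/162)
  'a': [37/54 + 1/54*2/3, 37/54 + 1/54*1/1) = [113/162, 19/27)
  emit 'f', narrow to [37/54, 223/324)

Answer: afdf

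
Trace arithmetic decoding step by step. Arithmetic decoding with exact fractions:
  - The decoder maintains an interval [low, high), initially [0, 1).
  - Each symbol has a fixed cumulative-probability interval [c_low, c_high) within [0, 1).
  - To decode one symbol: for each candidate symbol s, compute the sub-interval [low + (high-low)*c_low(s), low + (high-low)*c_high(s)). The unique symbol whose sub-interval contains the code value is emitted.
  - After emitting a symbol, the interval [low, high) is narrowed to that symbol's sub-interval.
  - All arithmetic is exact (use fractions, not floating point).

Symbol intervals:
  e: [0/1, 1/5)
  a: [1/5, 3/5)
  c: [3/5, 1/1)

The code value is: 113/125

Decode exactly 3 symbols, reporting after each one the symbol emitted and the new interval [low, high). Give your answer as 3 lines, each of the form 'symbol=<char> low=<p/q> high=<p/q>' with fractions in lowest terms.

Answer: symbol=c low=3/5 high=1/1
symbol=c low=21/25 high=1/1
symbol=a low=109/125 high=117/125

Derivation:
Step 1: interval [0/1, 1/1), width = 1/1 - 0/1 = 1/1
  'e': [0/1 + 1/1*0/1, 0/1 + 1/1*1/5) = [0/1, 1/5)
  'a': [0/1 + 1/1*1/5, 0/1 + 1/1*3/5) = [1/5, 3/5)
  'c': [0/1 + 1/1*3/5, 0/1 + 1/1*1/1) = [3/5, 1/1) <- contains code 113/125
  emit 'c', narrow to [3/5, 1/1)
Step 2: interval [3/5, 1/1), width = 1/1 - 3/5 = 2/5
  'e': [3/5 + 2/5*0/1, 3/5 + 2/5*1/5) = [3/5, 17/25)
  'a': [3/5 + 2/5*1/5, 3/5 + 2/5*3/5) = [17/25, 21/25)
  'c': [3/5 + 2/5*3/5, 3/5 + 2/5*1/1) = [21/25, 1/1) <- contains code 113/125
  emit 'c', narrow to [21/25, 1/1)
Step 3: interval [21/25, 1/1), width = 1/1 - 21/25 = 4/25
  'e': [21/25 + 4/25*0/1, 21/25 + 4/25*1/5) = [21/25, 109/125)
  'a': [21/25 + 4/25*1/5, 21/25 + 4/25*3/5) = [109/125, 117/125) <- contains code 113/125
  'c': [21/25 + 4/25*3/5, 21/25 + 4/25*1/1) = [117/125, 1/1)
  emit 'a', narrow to [109/125, 117/125)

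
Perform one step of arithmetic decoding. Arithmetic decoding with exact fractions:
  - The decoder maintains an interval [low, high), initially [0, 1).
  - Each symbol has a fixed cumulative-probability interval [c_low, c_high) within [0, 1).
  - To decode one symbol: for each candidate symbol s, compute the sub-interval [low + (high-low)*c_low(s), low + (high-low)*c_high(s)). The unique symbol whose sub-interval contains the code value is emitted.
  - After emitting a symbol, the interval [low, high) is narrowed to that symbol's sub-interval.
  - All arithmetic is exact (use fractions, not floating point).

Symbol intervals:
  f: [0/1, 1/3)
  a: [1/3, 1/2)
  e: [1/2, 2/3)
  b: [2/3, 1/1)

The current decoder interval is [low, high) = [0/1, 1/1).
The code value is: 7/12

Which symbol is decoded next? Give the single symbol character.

Answer: e

Derivation:
Interval width = high − low = 1/1 − 0/1 = 1/1
Scaled code = (code − low) / width = (7/12 − 0/1) / 1/1 = 7/12
  f: [0/1, 1/3) 
  a: [1/3, 1/2) 
  e: [1/2, 2/3) ← scaled code falls here ✓
  b: [2/3, 1/1) 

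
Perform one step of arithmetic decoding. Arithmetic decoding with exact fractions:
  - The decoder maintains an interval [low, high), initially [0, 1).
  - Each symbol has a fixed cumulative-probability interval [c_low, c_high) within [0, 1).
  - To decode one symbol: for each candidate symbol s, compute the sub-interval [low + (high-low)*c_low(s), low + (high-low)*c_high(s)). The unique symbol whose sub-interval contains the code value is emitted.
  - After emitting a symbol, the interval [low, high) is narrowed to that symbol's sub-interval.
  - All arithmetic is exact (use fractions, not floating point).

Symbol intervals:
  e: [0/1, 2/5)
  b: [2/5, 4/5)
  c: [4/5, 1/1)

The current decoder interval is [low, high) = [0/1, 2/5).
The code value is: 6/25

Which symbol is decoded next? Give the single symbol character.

Interval width = high − low = 2/5 − 0/1 = 2/5
Scaled code = (code − low) / width = (6/25 − 0/1) / 2/5 = 3/5
  e: [0/1, 2/5) 
  b: [2/5, 4/5) ← scaled code falls here ✓
  c: [4/5, 1/1) 

Answer: b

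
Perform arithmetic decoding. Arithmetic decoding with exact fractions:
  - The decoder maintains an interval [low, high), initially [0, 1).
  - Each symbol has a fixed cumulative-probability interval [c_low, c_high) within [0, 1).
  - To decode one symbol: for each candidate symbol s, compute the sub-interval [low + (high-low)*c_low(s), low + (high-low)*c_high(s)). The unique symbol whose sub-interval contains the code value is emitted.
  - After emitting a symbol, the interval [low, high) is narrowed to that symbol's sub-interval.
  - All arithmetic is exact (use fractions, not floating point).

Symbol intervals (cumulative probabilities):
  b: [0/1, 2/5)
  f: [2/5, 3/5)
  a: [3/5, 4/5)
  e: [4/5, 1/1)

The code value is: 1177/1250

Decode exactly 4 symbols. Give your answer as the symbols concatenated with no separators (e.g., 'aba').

Step 1: interval [0/1, 1/1), width = 1/1 - 0/1 = 1/1
  'b': [0/1 + 1/1*0/1, 0/1 + 1/1*2/5) = [0/1, 2/5)
  'f': [0/1 + 1/1*2/5, 0/1 + 1/1*3/5) = [2/5, 3/5)
  'a': [0/1 + 1/1*3/5, 0/1 + 1/1*4/5) = [3/5, 4/5)
  'e': [0/1 + 1/1*4/5, 0/1 + 1/1*1/1) = [4/5, 1/1) <- contains code 1177/1250
  emit 'e', narrow to [4/5, 1/1)
Step 2: interval [4/5, 1/1), width = 1/1 - 4/5 = 1/5
  'b': [4/5 + 1/5*0/1, 4/5 + 1/5*2/5) = [4/5, 22/25)
  'f': [4/5 + 1/5*2/5, 4/5 + 1/5*3/5) = [22/25, 23/25)
  'a': [4/5 + 1/5*3/5, 4/5 + 1/5*4/5) = [23/25, 24/25) <- contains code 1177/1250
  'e': [4/5 + 1/5*4/5, 4/5 + 1/5*1/1) = [24/25, 1/1)
  emit 'a', narrow to [23/25, 24/25)
Step 3: interval [23/25, 24/25), width = 24/25 - 23/25 = 1/25
  'b': [23/25 + 1/25*0/1, 23/25 + 1/25*2/5) = [23/25, 117/125)
  'f': [23/25 + 1/25*2/5, 23/25 + 1/25*3/5) = [117/125, 118/125) <- contains code 1177/1250
  'a': [23/25 + 1/25*3/5, 23/25 + 1/25*4/5) = [118/125, 119/125)
  'e': [23/25 + 1/25*4/5, 23/25 + 1/25*1/1) = [119/125, 24/25)
  emit 'f', narrow to [117/125, 118/125)
Step 4: interval [117/125, 118/125), width = 118/125 - 117/125 = 1/125
  'b': [117/125 + 1/125*0/1, 117/125 + 1/125*2/5) = [117/125, 587/625)
  'f': [117/125 + 1/125*2/5, 117/125 + 1/125*3/5) = [587/625, 588/625)
  'a': [117/125 + 1/125*3/5, 117/125 + 1/125*4/5) = [588/625, 589/625) <- contains code 1177/1250
  'e': [117/125 + 1/125*4/5, 117/125 + 1/125*1/1) = [589/625, 118/125)
  emit 'a', narrow to [588/625, 589/625)

Answer: eafa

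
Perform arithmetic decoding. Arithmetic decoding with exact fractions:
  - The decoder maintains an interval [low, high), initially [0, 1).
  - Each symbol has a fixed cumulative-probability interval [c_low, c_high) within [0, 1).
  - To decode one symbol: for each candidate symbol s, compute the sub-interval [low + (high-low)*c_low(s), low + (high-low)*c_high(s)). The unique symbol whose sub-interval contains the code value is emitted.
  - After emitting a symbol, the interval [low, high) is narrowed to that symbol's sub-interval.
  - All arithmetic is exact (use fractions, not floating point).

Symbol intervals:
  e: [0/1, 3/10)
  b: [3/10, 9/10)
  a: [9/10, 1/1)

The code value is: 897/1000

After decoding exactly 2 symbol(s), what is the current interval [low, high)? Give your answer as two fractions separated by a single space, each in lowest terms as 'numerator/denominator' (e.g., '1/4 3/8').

Step 1: interval [0/1, 1/1), width = 1/1 - 0/1 = 1/1
  'e': [0/1 + 1/1*0/1, 0/1 + 1/1*3/10) = [0/1, 3/10)
  'b': [0/1 + 1/1*3/10, 0/1 + 1/1*9/10) = [3/10, 9/10) <- contains code 897/1000
  'a': [0/1 + 1/1*9/10, 0/1 + 1/1*1/1) = [9/10, 1/1)
  emit 'b', narrow to [3/10, 9/10)
Step 2: interval [3/10, 9/10), width = 9/10 - 3/10 = 3/5
  'e': [3/10 + 3/5*0/1, 3/10 + 3/5*3/10) = [3/10, 12/25)
  'b': [3/10 + 3/5*3/10, 3/10 + 3/5*9/10) = [12/25, 21/25)
  'a': [3/10 + 3/5*9/10, 3/10 + 3/5*1/1) = [21/25, 9/10) <- contains code 897/1000
  emit 'a', narrow to [21/25, 9/10)

Answer: 21/25 9/10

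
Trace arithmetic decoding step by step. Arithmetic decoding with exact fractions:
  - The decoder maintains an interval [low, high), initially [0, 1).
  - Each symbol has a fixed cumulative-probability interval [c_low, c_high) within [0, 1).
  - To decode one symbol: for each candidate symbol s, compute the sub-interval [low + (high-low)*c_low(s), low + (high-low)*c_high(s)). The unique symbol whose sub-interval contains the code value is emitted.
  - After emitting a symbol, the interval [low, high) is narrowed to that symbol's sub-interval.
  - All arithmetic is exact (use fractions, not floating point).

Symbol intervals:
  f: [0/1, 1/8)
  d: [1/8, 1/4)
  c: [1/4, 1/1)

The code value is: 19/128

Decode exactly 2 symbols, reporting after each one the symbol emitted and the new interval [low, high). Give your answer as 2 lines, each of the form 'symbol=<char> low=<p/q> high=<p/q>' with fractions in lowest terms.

Answer: symbol=d low=1/8 high=1/4
symbol=d low=9/64 high=5/32

Derivation:
Step 1: interval [0/1, 1/1), width = 1/1 - 0/1 = 1/1
  'f': [0/1 + 1/1*0/1, 0/1 + 1/1*1/8) = [0/1, 1/8)
  'd': [0/1 + 1/1*1/8, 0/1 + 1/1*1/4) = [1/8, 1/4) <- contains code 19/128
  'c': [0/1 + 1/1*1/4, 0/1 + 1/1*1/1) = [1/4, 1/1)
  emit 'd', narrow to [1/8, 1/4)
Step 2: interval [1/8, 1/4), width = 1/4 - 1/8 = 1/8
  'f': [1/8 + 1/8*0/1, 1/8 + 1/8*1/8) = [1/8, 9/64)
  'd': [1/8 + 1/8*1/8, 1/8 + 1/8*1/4) = [9/64, 5/32) <- contains code 19/128
  'c': [1/8 + 1/8*1/4, 1/8 + 1/8*1/1) = [5/32, 1/4)
  emit 'd', narrow to [9/64, 5/32)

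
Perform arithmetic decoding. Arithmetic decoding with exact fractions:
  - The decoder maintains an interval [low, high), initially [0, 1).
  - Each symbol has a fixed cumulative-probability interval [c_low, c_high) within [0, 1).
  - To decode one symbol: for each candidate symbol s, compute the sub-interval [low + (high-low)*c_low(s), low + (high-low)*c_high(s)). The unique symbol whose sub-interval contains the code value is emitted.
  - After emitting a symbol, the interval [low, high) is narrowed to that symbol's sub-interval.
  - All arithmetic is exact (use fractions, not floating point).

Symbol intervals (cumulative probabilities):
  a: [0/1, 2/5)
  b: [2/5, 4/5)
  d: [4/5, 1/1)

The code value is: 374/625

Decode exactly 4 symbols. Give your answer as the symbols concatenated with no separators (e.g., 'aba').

Step 1: interval [0/1, 1/1), width = 1/1 - 0/1 = 1/1
  'a': [0/1 + 1/1*0/1, 0/1 + 1/1*2/5) = [0/1, 2/5)
  'b': [0/1 + 1/1*2/5, 0/1 + 1/1*4/5) = [2/5, 4/5) <- contains code 374/625
  'd': [0/1 + 1/1*4/5, 0/1 + 1/1*1/1) = [4/5, 1/1)
  emit 'b', narrow to [2/5, 4/5)
Step 2: interval [2/5, 4/5), width = 4/5 - 2/5 = 2/5
  'a': [2/5 + 2/5*0/1, 2/5 + 2/5*2/5) = [2/5, 14/25)
  'b': [2/5 + 2/5*2/5, 2/5 + 2/5*4/5) = [14/25, 18/25) <- contains code 374/625
  'd': [2/5 + 2/5*4/5, 2/5 + 2/5*1/1) = [18/25, 4/5)
  emit 'b', narrow to [14/25, 18/25)
Step 3: interval [14/25, 18/25), width = 18/25 - 14/25 = 4/25
  'a': [14/25 + 4/25*0/1, 14/25 + 4/25*2/5) = [14/25, 78/125) <- contains code 374/625
  'b': [14/25 + 4/25*2/5, 14/25 + 4/25*4/5) = [78/125, 86/125)
  'd': [14/25 + 4/25*4/5, 14/25 + 4/25*1/1) = [86/125, 18/25)
  emit 'a', narrow to [14/25, 78/125)
Step 4: interval [14/25, 78/125), width = 78/125 - 14/25 = 8/125
  'a': [14/25 + 8/125*0/1, 14/25 + 8/125*2/5) = [14/25, 366/625)
  'b': [14/25 + 8/125*2/5, 14/25 + 8/125*4/5) = [366/625, 382/625) <- contains code 374/625
  'd': [14/25 + 8/125*4/5, 14/25 + 8/125*1/1) = [382/625, 78/125)
  emit 'b', narrow to [366/625, 382/625)

Answer: bbab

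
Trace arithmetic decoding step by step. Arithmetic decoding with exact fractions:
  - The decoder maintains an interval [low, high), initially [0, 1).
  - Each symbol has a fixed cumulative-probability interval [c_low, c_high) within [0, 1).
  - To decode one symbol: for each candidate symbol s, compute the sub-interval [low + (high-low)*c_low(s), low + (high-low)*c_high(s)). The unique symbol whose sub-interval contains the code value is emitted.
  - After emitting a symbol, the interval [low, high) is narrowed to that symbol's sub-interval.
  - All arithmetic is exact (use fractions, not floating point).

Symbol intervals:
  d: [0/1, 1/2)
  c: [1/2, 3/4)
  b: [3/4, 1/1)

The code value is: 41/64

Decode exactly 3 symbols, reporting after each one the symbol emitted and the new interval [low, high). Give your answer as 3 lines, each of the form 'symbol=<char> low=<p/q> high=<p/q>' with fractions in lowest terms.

Step 1: interval [0/1, 1/1), width = 1/1 - 0/1 = 1/1
  'd': [0/1 + 1/1*0/1, 0/1 + 1/1*1/2) = [0/1, 1/2)
  'c': [0/1 + 1/1*1/2, 0/1 + 1/1*3/4) = [1/2, 3/4) <- contains code 41/64
  'b': [0/1 + 1/1*3/4, 0/1 + 1/1*1/1) = [3/4, 1/1)
  emit 'c', narrow to [1/2, 3/4)
Step 2: interval [1/2, 3/4), width = 3/4 - 1/2 = 1/4
  'd': [1/2 + 1/4*0/1, 1/2 + 1/4*1/2) = [1/2, 5/8)
  'c': [1/2 + 1/4*1/2, 1/2 + 1/4*3/4) = [5/8, 11/16) <- contains code 41/64
  'b': [1/2 + 1/4*3/4, 1/2 + 1/4*1/1) = [11/16, 3/4)
  emit 'c', narrow to [5/8, 11/16)
Step 3: interval [5/8, 11/16), width = 11/16 - 5/8 = 1/16
  'd': [5/8 + 1/16*0/1, 5/8 + 1/16*1/2) = [5/8, 21/32) <- contains code 41/64
  'c': [5/8 + 1/16*1/2, 5/8 + 1/16*3/4) = [21/32, 43/64)
  'b': [5/8 + 1/16*3/4, 5/8 + 1/16*1/1) = [43/64, 11/16)
  emit 'd', narrow to [5/8, 21/32)

Answer: symbol=c low=1/2 high=3/4
symbol=c low=5/8 high=11/16
symbol=d low=5/8 high=21/32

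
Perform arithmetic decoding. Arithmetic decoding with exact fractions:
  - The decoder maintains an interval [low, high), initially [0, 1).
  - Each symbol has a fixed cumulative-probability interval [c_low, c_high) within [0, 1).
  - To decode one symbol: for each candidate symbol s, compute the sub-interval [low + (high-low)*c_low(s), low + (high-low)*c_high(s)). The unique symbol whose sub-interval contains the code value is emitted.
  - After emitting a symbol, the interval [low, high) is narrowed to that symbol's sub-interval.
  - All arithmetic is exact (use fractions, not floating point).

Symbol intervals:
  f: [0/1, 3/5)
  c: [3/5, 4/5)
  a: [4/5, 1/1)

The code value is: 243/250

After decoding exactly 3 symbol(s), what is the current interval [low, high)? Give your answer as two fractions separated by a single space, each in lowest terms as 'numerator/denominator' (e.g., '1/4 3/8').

Step 1: interval [0/1, 1/1), width = 1/1 - 0/1 = 1/1
  'f': [0/1 + 1/1*0/1, 0/1 + 1/1*3/5) = [0/1, 3/5)
  'c': [0/1 + 1/1*3/5, 0/1 + 1/1*4/5) = [3/5, 4/5)
  'a': [0/1 + 1/1*4/5, 0/1 + 1/1*1/1) = [4/5, 1/1) <- contains code 243/250
  emit 'a', narrow to [4/5, 1/1)
Step 2: interval [4/5, 1/1), width = 1/1 - 4/5 = 1/5
  'f': [4/5 + 1/5*0/1, 4/5 + 1/5*3/5) = [4/5, 23/25)
  'c': [4/5 + 1/5*3/5, 4/5 + 1/5*4/5) = [23/25, 24/25)
  'a': [4/5 + 1/5*4/5, 4/5 + 1/5*1/1) = [24/25, 1/1) <- contains code 243/250
  emit 'a', narrow to [24/25, 1/1)
Step 3: interval [24/25, 1/1), width = 1/1 - 24/25 = 1/25
  'f': [24/25 + 1/25*0/1, 24/25 + 1/25*3/5) = [24/25, 123/125) <- contains code 243/250
  'c': [24/25 + 1/25*3/5, 24/25 + 1/25*4/5) = [123/125, 124/125)
  'a': [24/25 + 1/25*4/5, 24/25 + 1/25*1/1) = [124/125, 1/1)
  emit 'f', narrow to [24/25, 123/125)

Answer: 24/25 123/125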